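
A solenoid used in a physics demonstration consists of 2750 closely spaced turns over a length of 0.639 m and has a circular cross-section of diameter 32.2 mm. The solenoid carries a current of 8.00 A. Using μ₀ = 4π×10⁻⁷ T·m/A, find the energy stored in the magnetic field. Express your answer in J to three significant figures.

A = π(d/2)² = π(1.610×10^-2 m)² = 8.143×10^-4 m².
L = μ₀N²A/ℓ = (4π×10⁻⁷)(2750)²(8.143×10^-4)/(0.639) = 1.211×10^-2 H.
U = ½LI² = ½(1.211×10^-2)(8.00)² = 0.3875 J.

U ≈ 0.388 J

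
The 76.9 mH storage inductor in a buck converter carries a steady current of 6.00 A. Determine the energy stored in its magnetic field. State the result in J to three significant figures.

U ≈ 1.38 J

Stored magnetic energy: U = ½LI².
U = ½(7.690×10^-2 H)(6.00 A)² = 1.384 J.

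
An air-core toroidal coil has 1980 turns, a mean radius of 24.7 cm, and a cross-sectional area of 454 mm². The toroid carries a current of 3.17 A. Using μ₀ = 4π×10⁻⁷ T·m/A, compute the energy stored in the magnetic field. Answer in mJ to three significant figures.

L = μ₀N²A/(2πR) = (4π×10⁻⁷)(1980)²(4.540×10^-4)/(2π×0.247) = 1.441×10^-3 H.
U = ½LI² = ½(1.441×10^-3)(3.17)² = 7.241×10^-3 J.

U ≈ 7.24 mJ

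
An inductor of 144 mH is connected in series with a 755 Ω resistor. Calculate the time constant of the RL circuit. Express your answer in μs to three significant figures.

τ ≈ 191 μs

τ = L/R = (0.144 H)/(755 Ω) = 1.907×10^-4 s.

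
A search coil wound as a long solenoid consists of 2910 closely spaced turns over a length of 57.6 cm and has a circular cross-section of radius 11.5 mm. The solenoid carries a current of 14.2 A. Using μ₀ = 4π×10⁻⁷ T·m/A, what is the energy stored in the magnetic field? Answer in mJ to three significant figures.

U ≈ 774 mJ

A = πr² = π(1.150×10^-2 m)² = 4.1548×10^-4 m².
L = μ₀N²A/ℓ = (4π×10⁻⁷)(2910)²(4.1548×10^-4)/(0.576) = 7.676×10^-3 H.
U = ½LI² = ½(7.676×10^-3)(14.2)² = 0.7739 J.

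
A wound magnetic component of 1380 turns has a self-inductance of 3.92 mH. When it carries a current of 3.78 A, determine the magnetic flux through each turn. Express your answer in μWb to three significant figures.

From L = NΦ_B/I, the flux per turn is Φ_B = LI/N.
Φ_B = (3.920×10^-3 H)(3.78 A)/1380 = 1.074×10^-5 Wb.

Φ_B ≈ 10.7 μWb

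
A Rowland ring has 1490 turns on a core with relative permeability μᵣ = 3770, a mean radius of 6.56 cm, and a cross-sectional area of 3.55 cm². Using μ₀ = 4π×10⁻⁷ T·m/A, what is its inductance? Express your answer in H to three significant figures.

For a thin toroid, L = μ₀μᵣN²A/(2πR).
L = (4π×10⁻⁷)(3770)(1490)²(3.550×10^-4) / (2π×6.560×10^-2 m) = 9.059 H.

L ≈ 9.06 H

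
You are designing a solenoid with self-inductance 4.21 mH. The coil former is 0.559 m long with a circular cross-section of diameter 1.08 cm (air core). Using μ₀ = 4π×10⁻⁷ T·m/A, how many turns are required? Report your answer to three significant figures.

N ≈ 4520 turns

A = π(d/2)² = π(5.400×10^-3 m)² = 9.161×10^-5 m².
From L = μ₀N²A/ℓ, N = √(Lℓ / (μ₀A)).
N = √[(4.210×10^-3)(0.559) / ((4π×10⁻⁷)×9.161×10^-5)] = √(2.044×10^7) ≈ 4521.4.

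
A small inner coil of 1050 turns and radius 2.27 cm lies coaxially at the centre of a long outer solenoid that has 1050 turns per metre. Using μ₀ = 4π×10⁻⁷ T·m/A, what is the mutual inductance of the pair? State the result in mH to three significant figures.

The outer solenoid produces a uniform field B₁ = μ₀n₁I₁ across the inner coil,
so the flux linkage is N₂Φ = N₂B₁A₂ = μ₀n₁N₂A₂·I₁, giving M = μ₀n₁N₂A₂.
A₂ = πr² = π(2.270×10^-2 m)² = 1.619×10^-3 m².
M = (4π×10⁻⁷)(1050)(1050)(1.619×10^-3) = 2.243×10^-3 H.

M ≈ 2.24 mH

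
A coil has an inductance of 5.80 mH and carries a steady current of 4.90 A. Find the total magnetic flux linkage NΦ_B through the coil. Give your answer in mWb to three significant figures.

From L = NΦ_B/I, the flux linkage is NΦ_B = LI.
NΦ_B = (5.800×10^-3 H)(4.90 A) = 2.842×10^-2 Wb.

NΦ_B ≈ 28.4 mWb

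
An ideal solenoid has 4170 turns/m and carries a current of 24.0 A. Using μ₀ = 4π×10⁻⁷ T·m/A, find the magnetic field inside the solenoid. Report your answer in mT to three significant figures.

B ≈ 126 mT

Inside a long solenoid, B = μ₀nI.
B = (4π×10⁻⁷)(4.170×10^3 m⁻¹)(24.0 A) = 0.1258 T.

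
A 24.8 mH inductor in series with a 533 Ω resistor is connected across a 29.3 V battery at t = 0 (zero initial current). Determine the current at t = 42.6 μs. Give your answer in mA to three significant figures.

τ = L/R = 2.480×10^-2/533 = 4.653×10^-5 s; final current I_∞ = ε/R = 29.3/533 = 5.497×10^-2 A.
I(t) = I_∞(1 − e^(−t/τ)) with t/τ = 0.916.
I = (5.497×10^-2)(1 − e^(−0.916)) = 3.297×10^-2 A.

I ≈ 33.0 mA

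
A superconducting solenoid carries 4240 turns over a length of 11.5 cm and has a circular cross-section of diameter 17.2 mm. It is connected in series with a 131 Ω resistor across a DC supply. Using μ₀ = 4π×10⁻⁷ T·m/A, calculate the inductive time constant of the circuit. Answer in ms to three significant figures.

τ ≈ 0.348 ms

A = π(d/2)² = π(8.600×10^-3 m)² = 2.324×10^-4 m².
L = μ₀N²A/ℓ = (4π×10⁻⁷)(4240)²(2.324×10^-4)/(0.115) = 4.564×10^-2 H.
τ = L/R = (4.564×10^-2)/(131) = 3.484×10^-4 s.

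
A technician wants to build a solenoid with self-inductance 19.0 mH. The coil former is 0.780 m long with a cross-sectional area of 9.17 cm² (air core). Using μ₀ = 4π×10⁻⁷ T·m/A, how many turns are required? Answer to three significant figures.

N ≈ 3590 turns

A = 9.17 cm² = 9.170×10^-4 m².
From L = μ₀N²A/ℓ, N = √(Lℓ / (μ₀A)).
N = √[(1.900×10^-2)(0.78) / ((4π×10⁻⁷)×9.170×10^-4)] = √(1.286×10^7) ≈ 3586.2.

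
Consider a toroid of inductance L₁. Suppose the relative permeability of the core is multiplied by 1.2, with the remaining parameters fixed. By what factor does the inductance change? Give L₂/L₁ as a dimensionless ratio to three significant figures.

L₂/L₁ = 1.20

For a toroid, L ∝ μᵣN²A/R.
L₂/L₁ = (1.2) = 1.20.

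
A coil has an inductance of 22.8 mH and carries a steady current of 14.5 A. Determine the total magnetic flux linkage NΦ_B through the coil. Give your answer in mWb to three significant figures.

NΦ_B ≈ 331 mWb

From L = NΦ_B/I, the flux linkage is NΦ_B = LI.
NΦ_B = (2.280×10^-2 H)(14.5 A) = 0.3306 Wb.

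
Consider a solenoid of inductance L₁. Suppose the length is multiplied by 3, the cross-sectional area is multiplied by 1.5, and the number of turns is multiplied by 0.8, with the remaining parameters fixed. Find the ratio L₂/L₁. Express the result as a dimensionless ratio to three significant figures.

L₂/L₁ = 0.320

For a solenoid, L ∝ μᵣN²A/ℓ.
L₂/L₁ = (3)^-1 × (1.5) × (0.8)^2 = 0.320.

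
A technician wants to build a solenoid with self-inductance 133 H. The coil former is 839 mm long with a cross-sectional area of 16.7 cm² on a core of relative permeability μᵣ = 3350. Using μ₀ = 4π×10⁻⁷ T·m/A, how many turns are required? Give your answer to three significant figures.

A = 16.7 cm² = 1.670×10^-3 m².
From L = μ₀μᵣN²A/ℓ, N = √(Lℓ / (μ₀μᵣA)).
N = √[(133)(0.839) / ((4π×10⁻⁷)(3350)×1.670×10^-3)] = √(1.587×10^7) ≈ 3984.0.

N ≈ 3980 turns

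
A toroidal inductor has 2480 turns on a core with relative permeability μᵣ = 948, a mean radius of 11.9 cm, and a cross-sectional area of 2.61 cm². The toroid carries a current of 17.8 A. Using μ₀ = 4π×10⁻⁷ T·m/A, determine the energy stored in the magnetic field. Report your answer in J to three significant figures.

L = μ₀μᵣN²A/(2πR) = (4π×10⁻⁷)(948)(2480)²(2.610×10^-4)/(2π×0.119) = 2.558 H.
U = ½LI² = ½(2.558)(17.8)² = 405.2 J.

U ≈ 405 J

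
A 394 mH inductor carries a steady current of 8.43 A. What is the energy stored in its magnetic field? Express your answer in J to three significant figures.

U ≈ 14.0 J

Stored magnetic energy: U = ½LI².
U = ½(0.394 H)(8.43 A)² = 14 J.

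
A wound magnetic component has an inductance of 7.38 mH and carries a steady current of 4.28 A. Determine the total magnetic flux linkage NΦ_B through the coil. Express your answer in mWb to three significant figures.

NΦ_B ≈ 31.6 mWb

From L = NΦ_B/I, the flux linkage is NΦ_B = LI.
NΦ_B = (7.380×10^-3 H)(4.28 A) = 3.159×10^-2 Wb.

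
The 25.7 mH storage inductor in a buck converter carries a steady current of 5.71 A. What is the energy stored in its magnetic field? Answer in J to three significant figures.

U ≈ 0.419 J

Stored magnetic energy: U = ½LI².
U = ½(2.570×10^-2 H)(5.71 A)² = 0.419 J.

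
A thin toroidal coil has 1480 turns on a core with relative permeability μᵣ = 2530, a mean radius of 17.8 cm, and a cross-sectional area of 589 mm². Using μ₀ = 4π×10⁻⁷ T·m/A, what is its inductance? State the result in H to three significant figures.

For a thin toroid, L = μ₀μᵣN²A/(2πR).
L = (4π×10⁻⁷)(2530)(1480)²(5.890×10^-4) / (2π×0.178 m) = 3.667 H.

L ≈ 3.67 H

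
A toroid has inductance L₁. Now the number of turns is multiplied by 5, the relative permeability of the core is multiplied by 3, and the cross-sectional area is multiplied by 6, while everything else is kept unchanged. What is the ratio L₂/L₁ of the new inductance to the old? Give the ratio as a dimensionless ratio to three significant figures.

For a toroid, L ∝ μᵣN²A/R.
L₂/L₁ = (5)^2 × (3) × (6) = 450.

L₂/L₁ = 450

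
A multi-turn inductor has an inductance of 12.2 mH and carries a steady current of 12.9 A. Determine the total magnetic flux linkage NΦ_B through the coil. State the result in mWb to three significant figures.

From L = NΦ_B/I, the flux linkage is NΦ_B = LI.
NΦ_B = (1.220×10^-2 H)(12.9 A) = 0.1574 Wb.

NΦ_B ≈ 157 mWb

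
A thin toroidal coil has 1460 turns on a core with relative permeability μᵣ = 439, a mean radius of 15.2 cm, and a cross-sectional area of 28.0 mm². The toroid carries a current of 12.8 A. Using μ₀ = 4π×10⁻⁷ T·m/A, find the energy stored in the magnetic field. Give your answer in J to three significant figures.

U ≈ 2.82 J

L = μ₀μᵣN²A/(2πR) = (4π×10⁻⁷)(439)(1460)²(2.800×10^-5)/(2π×0.152) = 3.448×10^-2 H.
U = ½LI² = ½(3.448×10^-2)(12.8)² = 2.824 J.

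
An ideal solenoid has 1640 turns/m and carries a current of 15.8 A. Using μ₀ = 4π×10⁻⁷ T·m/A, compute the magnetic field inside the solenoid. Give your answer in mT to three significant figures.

B ≈ 32.6 mT

Inside a long solenoid, B = μ₀nI.
B = (4π×10⁻⁷)(1.640×10^3 m⁻¹)(15.8 A) = 3.256×10^-2 T.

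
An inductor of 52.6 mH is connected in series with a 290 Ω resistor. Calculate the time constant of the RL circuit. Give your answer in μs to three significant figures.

τ = L/R = (5.260×10^-2 H)/(290 Ω) = 1.814×10^-4 s.

τ ≈ 181 μs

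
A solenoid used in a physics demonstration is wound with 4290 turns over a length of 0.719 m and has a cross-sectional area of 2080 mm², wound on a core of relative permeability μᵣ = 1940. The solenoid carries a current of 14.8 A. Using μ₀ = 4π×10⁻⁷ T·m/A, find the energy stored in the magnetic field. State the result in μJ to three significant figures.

A = 2080 mm² = 2.080×10^-3 m².
L = μ₀μᵣN²A/ℓ = (4π×10⁻⁷)(1940)(4290)²(2.080×10^-3)/(0.719) = 129.8 H.
U = ½LI² = ½(129.8)(14.8)² = 1.422×10^4 J.

U ≈ 14200000000 μJ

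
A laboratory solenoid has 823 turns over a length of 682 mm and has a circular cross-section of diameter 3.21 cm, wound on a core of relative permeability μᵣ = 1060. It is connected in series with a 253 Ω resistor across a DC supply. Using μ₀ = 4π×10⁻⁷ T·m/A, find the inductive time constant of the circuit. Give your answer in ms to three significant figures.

A = π(d/2)² = π(1.605×10^-2 m)² = 8.093×10^-4 m².
L = μ₀μᵣN²A/ℓ = (4π×10⁻⁷)(1060)(823)²(8.093×10^-4)/(0.682) = 1.071 H.
τ = L/R = (1.071)/(253) = 4.232×10^-3 s.

τ ≈ 4.23 ms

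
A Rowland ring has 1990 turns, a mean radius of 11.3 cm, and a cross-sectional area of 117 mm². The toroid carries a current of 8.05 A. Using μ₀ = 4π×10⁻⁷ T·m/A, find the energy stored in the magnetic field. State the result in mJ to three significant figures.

U ≈ 26.6 mJ

L = μ₀N²A/(2πR) = (4π×10⁻⁷)(1990)²(1.170×10^-4)/(2π×0.113) = 8.201×10^-4 H.
U = ½LI² = ½(8.201×10^-4)(8.05)² = 2.657×10^-2 J.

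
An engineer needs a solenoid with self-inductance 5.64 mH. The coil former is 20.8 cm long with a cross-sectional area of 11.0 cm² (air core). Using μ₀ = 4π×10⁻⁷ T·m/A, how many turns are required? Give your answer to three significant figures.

N ≈ 921 turns

A = 11.0 cm² = 1.100×10^-3 m².
From L = μ₀N²A/ℓ, N = √(Lℓ / (μ₀A)).
N = √[(5.640×10^-3)(0.208) / ((4π×10⁻⁷)×1.100×10^-3)] = √(8.487×10^5) ≈ 921.2.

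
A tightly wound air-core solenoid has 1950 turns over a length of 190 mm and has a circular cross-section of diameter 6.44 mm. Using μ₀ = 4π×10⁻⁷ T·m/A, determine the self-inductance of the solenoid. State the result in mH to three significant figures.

L ≈ 0.819 mH

A = π(d/2)² = π(3.220×10^-3 m)² = 3.257×10^-5 m².
For a long solenoid, L = μ₀N²A/ℓ.
L = (4π×10⁻⁷)(1950)²(3.257×10^-5)/(0.19 m) = 8.192×10^-4 H.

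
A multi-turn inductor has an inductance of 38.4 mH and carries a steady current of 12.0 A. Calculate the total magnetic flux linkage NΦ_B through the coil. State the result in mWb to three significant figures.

From L = NΦ_B/I, the flux linkage is NΦ_B = LI.
NΦ_B = (3.840×10^-2 H)(12.0 A) = 0.4608 Wb.

NΦ_B ≈ 461 mWb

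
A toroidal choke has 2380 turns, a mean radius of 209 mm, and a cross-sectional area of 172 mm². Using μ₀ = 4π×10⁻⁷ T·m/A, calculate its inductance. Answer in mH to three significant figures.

For a thin toroid, L = μ₀N²A/(2πR).
L = (4π×10⁻⁷)(2380)²(1.720×10^-4) / (2π×0.209 m) = 9.323×10^-4 H.

L ≈ 0.932 mH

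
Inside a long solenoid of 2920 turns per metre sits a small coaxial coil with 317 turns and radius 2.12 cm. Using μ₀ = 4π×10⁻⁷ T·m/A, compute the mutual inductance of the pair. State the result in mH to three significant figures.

M ≈ 1.64 mH

The outer solenoid produces a uniform field B₁ = μ₀n₁I₁ across the inner coil,
so the flux linkage is N₂Φ = N₂B₁A₂ = μ₀n₁N₂A₂·I₁, giving M = μ₀n₁N₂A₂.
A₂ = πr² = π(2.120×10^-2 m)² = 1.412×10^-3 m².
M = (4π×10⁻⁷)(2920)(317)(1.412×10^-3) = 1.642×10^-3 H.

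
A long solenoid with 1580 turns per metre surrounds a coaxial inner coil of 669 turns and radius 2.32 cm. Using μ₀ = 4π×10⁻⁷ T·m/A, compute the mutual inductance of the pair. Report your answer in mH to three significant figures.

M ≈ 2.25 mH

The outer solenoid produces a uniform field B₁ = μ₀n₁I₁ across the inner coil,
so the flux linkage is N₂Φ = N₂B₁A₂ = μ₀n₁N₂A₂·I₁, giving M = μ₀n₁N₂A₂.
A₂ = πr² = π(2.320×10^-2 m)² = 1.691×10^-3 m².
M = (4π×10⁻⁷)(1580)(669)(1.691×10^-3) = 2.246×10^-3 H.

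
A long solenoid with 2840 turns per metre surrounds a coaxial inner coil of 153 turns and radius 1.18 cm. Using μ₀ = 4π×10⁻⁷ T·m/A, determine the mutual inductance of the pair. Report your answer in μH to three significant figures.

M ≈ 239 μH

The outer solenoid produces a uniform field B₁ = μ₀n₁I₁ across the inner coil,
so the flux linkage is N₂Φ = N₂B₁A₂ = μ₀n₁N₂A₂·I₁, giving M = μ₀n₁N₂A₂.
A₂ = πr² = π(1.180×10^-2 m)² = 4.374×10^-4 m².
M = (4π×10⁻⁷)(2840)(153)(4.374×10^-4) = 2.389×10^-4 H.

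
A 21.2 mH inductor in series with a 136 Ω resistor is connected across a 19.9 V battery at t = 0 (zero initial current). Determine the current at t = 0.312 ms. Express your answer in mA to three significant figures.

τ = L/R = 2.120×10^-2/136 = 1.559×10^-4 s; final current I_∞ = ε/R = 19.9/136 = 0.1463 A.
I(t) = I_∞(1 − e^(−t/τ)) with t/τ = 2.002.
I = (0.1463)(1 − e^(−2.002)) = 0.1266 A.

I ≈ 127 mA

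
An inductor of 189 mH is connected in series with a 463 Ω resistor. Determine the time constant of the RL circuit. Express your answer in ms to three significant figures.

τ = L/R = (0.189 H)/(463 Ω) = 4.082×10^-4 s.

τ ≈ 0.408 ms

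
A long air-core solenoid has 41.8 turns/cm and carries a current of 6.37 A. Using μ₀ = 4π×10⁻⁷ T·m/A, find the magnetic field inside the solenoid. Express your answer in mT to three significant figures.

Inside a long solenoid, B = μ₀nI.
B = (4π×10⁻⁷)(4.180×10^3 m⁻¹)(6.37 A) = 3.346×10^-2 T.

B ≈ 33.5 mT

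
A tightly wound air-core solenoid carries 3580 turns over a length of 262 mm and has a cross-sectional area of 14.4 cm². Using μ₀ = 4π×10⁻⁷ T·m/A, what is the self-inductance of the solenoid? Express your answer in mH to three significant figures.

A = 14.4 cm² = 1.440×10^-3 m².
For a long solenoid, L = μ₀N²A/ℓ.
L = (4π×10⁻⁷)(3580)²(1.440×10^-3)/(0.262 m) = 8.852×10^-2 H.

L ≈ 88.5 mH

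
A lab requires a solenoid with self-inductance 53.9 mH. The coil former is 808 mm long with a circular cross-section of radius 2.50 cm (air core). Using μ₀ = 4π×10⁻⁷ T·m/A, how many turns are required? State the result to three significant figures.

N ≈ 4200 turns

A = πr² = π(2.500×10^-2 m)² = 1.963×10^-3 m².
From L = μ₀N²A/ℓ, N = √(Lℓ / (μ₀A)).
N = √[(5.390×10^-2)(0.808) / ((4π×10⁻⁷)×1.963×10^-3)] = √(1.765×10^7) ≈ 4201.3.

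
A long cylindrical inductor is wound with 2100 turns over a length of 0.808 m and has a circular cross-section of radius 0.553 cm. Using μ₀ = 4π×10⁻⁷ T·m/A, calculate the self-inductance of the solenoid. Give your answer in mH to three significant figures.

A = πr² = π(5.530×10^-3 m)² = 9.607×10^-5 m².
For a long solenoid, L = μ₀N²A/ℓ.
L = (4π×10⁻⁷)(2100)²(9.607×10^-5)/(0.808 m) = 6.589×10^-4 H.

L ≈ 0.659 mH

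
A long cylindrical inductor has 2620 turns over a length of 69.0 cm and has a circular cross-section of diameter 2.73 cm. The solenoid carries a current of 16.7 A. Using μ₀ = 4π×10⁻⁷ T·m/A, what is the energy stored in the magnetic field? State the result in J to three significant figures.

A = π(d/2)² = π(1.365×10^-2 m)² = 5.853×10^-4 m².
L = μ₀N²A/ℓ = (4π×10⁻⁷)(2620)²(5.853×10^-4)/(0.69) = 7.318×10^-3 H.
U = ½LI² = ½(7.318×10^-3)(16.7)² = 1.02 J.

U ≈ 1.02 J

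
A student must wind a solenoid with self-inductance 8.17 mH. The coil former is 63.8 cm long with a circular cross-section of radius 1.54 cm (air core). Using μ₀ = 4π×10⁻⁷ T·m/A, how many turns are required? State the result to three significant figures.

A = πr² = π(1.540×10^-2 m)² = 7.451×10^-4 m².
From L = μ₀N²A/ℓ, N = √(Lℓ / (μ₀A)).
N = √[(8.170×10^-3)(0.638) / ((4π×10⁻⁷)×7.451×10^-4)] = √(5.567×10^6) ≈ 2359.5.

N ≈ 2360 turns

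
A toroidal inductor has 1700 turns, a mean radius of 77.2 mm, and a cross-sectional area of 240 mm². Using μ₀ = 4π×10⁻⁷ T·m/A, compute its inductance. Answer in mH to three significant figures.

L ≈ 1.80 mH

For a thin toroid, L = μ₀N²A/(2πR).
L = (4π×10⁻⁷)(1700)²(2.400×10^-4) / (2π×7.720×10^-2 m) = 1.797×10^-3 H.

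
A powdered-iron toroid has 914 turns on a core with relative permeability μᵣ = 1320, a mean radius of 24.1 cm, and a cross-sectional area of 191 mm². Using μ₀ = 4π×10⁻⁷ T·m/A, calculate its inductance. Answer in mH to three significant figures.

L ≈ 175 mH

For a thin toroid, L = μ₀μᵣN²A/(2πR).
L = (4π×10⁻⁷)(1320)(914)²(1.910×10^-4) / (2π×0.241 m) = 0.1748 H.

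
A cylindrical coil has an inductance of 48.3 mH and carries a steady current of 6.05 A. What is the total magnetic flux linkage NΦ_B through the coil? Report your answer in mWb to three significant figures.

From L = NΦ_B/I, the flux linkage is NΦ_B = LI.
NΦ_B = (4.830×10^-2 H)(6.05 A) = 0.2922 Wb.

NΦ_B ≈ 292 mWb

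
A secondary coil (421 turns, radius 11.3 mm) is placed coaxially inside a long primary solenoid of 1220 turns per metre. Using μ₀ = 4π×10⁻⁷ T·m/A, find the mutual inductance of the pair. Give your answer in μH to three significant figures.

M ≈ 259 μH

The outer solenoid produces a uniform field B₁ = μ₀n₁I₁ across the inner coil,
so the flux linkage is N₂Φ = N₂B₁A₂ = μ₀n₁N₂A₂·I₁, giving M = μ₀n₁N₂A₂.
A₂ = πr² = π(1.130×10^-2 m)² = 4.011×10^-4 m².
M = (4π×10⁻⁷)(1220)(421)(4.011×10^-4) = 2.589×10^-4 H.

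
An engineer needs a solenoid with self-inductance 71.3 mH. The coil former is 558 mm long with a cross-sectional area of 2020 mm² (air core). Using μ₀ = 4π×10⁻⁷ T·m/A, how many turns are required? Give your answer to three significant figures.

N ≈ 3960 turns

A = 2020 mm² = 2.020×10^-3 m².
From L = μ₀N²A/ℓ, N = √(Lℓ / (μ₀A)).
N = √[(7.130×10^-2)(0.558) / ((4π×10⁻⁷)×2.020×10^-3)] = √(1.567×10^7) ≈ 3959.0.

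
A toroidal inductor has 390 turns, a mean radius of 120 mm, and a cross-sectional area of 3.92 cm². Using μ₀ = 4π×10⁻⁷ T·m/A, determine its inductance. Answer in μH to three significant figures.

L ≈ 99.4 μH

For a thin toroid, L = μ₀N²A/(2πR).
L = (4π×10⁻⁷)(390)²(3.920×10^-4) / (2π×0.12 m) = 9.937×10^-5 H.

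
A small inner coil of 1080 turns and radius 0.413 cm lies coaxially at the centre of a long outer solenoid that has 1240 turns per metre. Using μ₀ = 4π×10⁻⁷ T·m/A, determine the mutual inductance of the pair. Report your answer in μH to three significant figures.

The outer solenoid produces a uniform field B₁ = μ₀n₁I₁ across the inner coil,
so the flux linkage is N₂Φ = N₂B₁A₂ = μ₀n₁N₂A₂·I₁, giving M = μ₀n₁N₂A₂.
A₂ = πr² = π(4.130×10^-3 m)² = 5.359×10^-5 m².
M = (4π×10⁻⁷)(1240)(1080)(5.359×10^-5) = 9.018×10^-5 H.

M ≈ 90.2 μH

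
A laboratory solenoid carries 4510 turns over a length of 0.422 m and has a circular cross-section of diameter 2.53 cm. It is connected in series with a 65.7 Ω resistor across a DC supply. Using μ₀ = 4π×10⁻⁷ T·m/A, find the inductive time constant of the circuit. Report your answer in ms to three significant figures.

A = π(d/2)² = π(1.265×10^-2 m)² = 5.027×10^-4 m².
L = μ₀N²A/ℓ = (4π×10⁻⁷)(4510)²(5.027×10^-4)/(0.422) = 3.04496×10^-2 H.
τ = L/R = (3.04496×10^-2)/(65.7) = 4.6346×10^-4 s.

τ ≈ 0.463 ms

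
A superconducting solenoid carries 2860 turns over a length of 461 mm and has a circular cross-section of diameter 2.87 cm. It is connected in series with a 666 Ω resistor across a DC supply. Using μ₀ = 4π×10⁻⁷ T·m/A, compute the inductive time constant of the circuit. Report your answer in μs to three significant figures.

τ ≈ 21.7 μs

A = π(d/2)² = π(1.435×10^-2 m)² = 6.469×10^-4 m².
L = μ₀N²A/ℓ = (4π×10⁻⁷)(2860)²(6.469×10^-4)/(0.461) = 1.442×10^-2 H.
τ = L/R = (1.442×10^-2)/(666) = 2.166×10^-5 s.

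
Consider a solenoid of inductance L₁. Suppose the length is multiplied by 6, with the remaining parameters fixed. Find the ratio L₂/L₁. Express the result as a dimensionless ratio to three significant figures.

L₂/L₁ = 0.167

For a solenoid, L ∝ μᵣN²A/ℓ.
L₂/L₁ = (6)^-1 = 0.167.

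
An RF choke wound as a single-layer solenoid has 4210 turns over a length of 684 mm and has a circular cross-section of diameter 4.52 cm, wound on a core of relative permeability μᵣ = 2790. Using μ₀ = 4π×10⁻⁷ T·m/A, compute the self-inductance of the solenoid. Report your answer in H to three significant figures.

L ≈ 146 H

A = π(d/2)² = π(2.260×10^-2 m)² = 1.6046×10^-3 m².
For a long solenoid, L = μ₀μᵣN²A/ℓ.
L = (4π×10⁻⁷)(2790)(4210)²(1.6046×10^-3)/(0.684 m) = 145.8 H.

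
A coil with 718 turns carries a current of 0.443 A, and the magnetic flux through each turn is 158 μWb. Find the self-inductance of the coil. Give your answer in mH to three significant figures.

L ≈ 256 mH

Self-inductance is defined by L = NΦ_B/I (flux linkage over current).
L = (718)(1.580×10^-4 Wb)/(0.443 A) = 0.2561 H.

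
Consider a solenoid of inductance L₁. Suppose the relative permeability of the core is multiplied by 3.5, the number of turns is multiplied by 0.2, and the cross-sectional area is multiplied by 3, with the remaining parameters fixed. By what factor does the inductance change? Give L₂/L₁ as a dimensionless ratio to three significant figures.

For a solenoid, L ∝ μᵣN²A/ℓ.
L₂/L₁ = (3.5) × (0.2)^2 × (3) = 0.420.

L₂/L₁ = 0.420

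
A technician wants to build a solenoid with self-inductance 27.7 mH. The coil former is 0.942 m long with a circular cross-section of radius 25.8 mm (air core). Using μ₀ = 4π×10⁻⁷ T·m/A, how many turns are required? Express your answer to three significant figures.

A = πr² = π(2.580×10^-2 m)² = 2.091×10^-3 m².
From L = μ₀N²A/ℓ, N = √(Lℓ / (μ₀A)).
N = √[(2.770×10^-2)(0.942) / ((4π×10⁻⁷)×2.091×10^-3)] = √(9.930×10^6) ≈ 3151.1.

N ≈ 3150 turns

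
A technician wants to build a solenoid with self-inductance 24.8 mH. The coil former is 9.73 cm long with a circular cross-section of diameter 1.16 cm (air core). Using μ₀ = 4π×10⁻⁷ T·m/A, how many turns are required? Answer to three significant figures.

N ≈ 4260 turns

A = π(d/2)² = π(5.800×10^-3 m)² = 1.057×10^-4 m².
From L = μ₀N²A/ℓ, N = √(Lℓ / (μ₀A)).
N = √[(2.480×10^-2)(9.730×10^-2) / ((4π×10⁻⁷)×1.057×10^-4)] = √(1.817×10^7) ≈ 4262.6.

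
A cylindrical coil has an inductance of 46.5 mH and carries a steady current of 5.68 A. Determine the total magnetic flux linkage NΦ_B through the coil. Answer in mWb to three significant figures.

NΦ_B ≈ 264 mWb

From L = NΦ_B/I, the flux linkage is NΦ_B = LI.
NΦ_B = (4.650×10^-2 H)(5.68 A) = 0.2641 Wb.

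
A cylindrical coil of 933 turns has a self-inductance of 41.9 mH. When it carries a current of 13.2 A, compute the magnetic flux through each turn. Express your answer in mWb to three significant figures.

From L = NΦ_B/I, the flux per turn is Φ_B = LI/N.
Φ_B = (4.190×10^-2 H)(13.2 A)/933 = 5.928×10^-4 Wb.

Φ_B ≈ 0.593 mWb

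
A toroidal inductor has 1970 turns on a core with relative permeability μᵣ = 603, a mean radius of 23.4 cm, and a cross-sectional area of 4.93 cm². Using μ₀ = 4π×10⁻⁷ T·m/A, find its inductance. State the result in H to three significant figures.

L ≈ 0.986 H

For a thin toroid, L = μ₀μᵣN²A/(2πR).
L = (4π×10⁻⁷)(603)(1970)²(4.930×10^-4) / (2π×0.234 m) = 0.9861 H.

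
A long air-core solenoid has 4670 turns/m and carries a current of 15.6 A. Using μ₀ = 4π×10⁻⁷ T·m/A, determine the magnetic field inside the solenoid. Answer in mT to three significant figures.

B ≈ 91.5 mT

Inside a long solenoid, B = μ₀nI.
B = (4π×10⁻⁷)(4.670×10^3 m⁻¹)(15.6 A) = 9.1549×10^-2 T.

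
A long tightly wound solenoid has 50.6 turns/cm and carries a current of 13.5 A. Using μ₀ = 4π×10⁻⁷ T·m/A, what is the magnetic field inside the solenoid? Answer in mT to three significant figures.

Inside a long solenoid, B = μ₀nI.
B = (4π×10⁻⁷)(5.060×10^3 m⁻¹)(13.5 A) = 8.584×10^-2 T.

B ≈ 85.8 mT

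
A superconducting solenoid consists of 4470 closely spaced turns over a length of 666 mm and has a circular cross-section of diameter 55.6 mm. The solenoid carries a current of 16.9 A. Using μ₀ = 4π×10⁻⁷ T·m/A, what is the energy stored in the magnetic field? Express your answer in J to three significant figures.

U ≈ 13.1 J

A = π(d/2)² = π(2.780×10^-2 m)² = 2.428×10^-3 m².
L = μ₀N²A/ℓ = (4π×10⁻⁷)(4470)²(2.428×10^-3)/(0.666) = 9.154×10^-2 H.
U = ½LI² = ½(9.154×10^-2)(16.9)² = 13.07 J.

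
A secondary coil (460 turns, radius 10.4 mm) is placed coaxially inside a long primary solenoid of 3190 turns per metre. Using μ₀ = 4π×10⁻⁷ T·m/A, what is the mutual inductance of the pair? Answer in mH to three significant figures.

M ≈ 0.627 mH

The outer solenoid produces a uniform field B₁ = μ₀n₁I₁ across the inner coil,
so the flux linkage is N₂Φ = N₂B₁A₂ = μ₀n₁N₂A₂·I₁, giving M = μ₀n₁N₂A₂.
A₂ = πr² = π(1.040×10^-2 m)² = 3.398×10^-4 m².
M = (4π×10⁻⁷)(3190)(460)(3.398×10^-4) = 6.266×10^-4 H.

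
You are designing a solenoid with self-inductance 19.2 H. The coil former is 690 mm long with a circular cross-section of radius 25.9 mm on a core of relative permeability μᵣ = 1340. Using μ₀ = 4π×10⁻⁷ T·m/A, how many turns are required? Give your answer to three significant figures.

N ≈ 1930 turns

A = πr² = π(2.590×10^-2 m)² = 2.107×10^-3 m².
From L = μ₀μᵣN²A/ℓ, N = √(Lℓ / (μ₀μᵣA)).
N = √[(19.2)(0.69) / ((4π×10⁻⁷)(1340)×2.107×10^-3)] = √(3.733×10^6) ≈ 1932.2.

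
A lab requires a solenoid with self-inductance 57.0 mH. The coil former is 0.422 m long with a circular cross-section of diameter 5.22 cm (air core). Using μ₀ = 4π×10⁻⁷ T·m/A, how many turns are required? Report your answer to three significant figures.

A = π(d/2)² = π(2.610×10^-2 m)² = 2.140×10^-3 m².
From L = μ₀N²A/ℓ, N = √(Lℓ / (μ₀A)).
N = √[(5.700×10^-2)(0.422) / ((4π×10⁻⁷)×2.140×10^-3)] = √(8.944×10^6) ≈ 2990.7.

N ≈ 2990 turns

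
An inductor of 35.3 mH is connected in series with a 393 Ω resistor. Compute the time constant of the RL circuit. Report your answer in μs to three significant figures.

τ ≈ 89.8 μs

τ = L/R = (3.530×10^-2 H)/(393 Ω) = 8.982×10^-5 s.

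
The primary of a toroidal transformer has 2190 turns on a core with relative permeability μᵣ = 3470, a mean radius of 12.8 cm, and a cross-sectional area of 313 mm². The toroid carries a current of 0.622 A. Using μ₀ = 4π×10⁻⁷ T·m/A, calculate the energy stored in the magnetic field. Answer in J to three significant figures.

L = μ₀μᵣN²A/(2πR) = (4π×10⁻⁷)(3470)(2190)²(3.130×10^-4)/(2π×0.128) = 8.139 H.
U = ½LI² = ½(8.139)(0.622)² = 1.574 J.

U ≈ 1.57 J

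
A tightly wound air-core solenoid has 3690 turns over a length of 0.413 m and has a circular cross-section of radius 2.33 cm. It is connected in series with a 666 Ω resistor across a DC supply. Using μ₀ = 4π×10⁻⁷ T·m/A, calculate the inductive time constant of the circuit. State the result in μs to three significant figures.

τ ≈ 106 μs

A = πr² = π(2.330×10^-2 m)² = 1.706×10^-3 m².
L = μ₀N²A/ℓ = (4π×10⁻⁷)(3690)²(1.706×10^-3)/(0.413) = 7.066×10^-2 H.
τ = L/R = (7.066×10^-2)/(666) = 1.061×10^-4 s.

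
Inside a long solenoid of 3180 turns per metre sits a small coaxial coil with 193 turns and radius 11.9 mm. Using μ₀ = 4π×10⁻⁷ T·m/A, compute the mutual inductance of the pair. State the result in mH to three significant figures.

The outer solenoid produces a uniform field B₁ = μ₀n₁I₁ across the inner coil,
so the flux linkage is N₂Φ = N₂B₁A₂ = μ₀n₁N₂A₂·I₁, giving M = μ₀n₁N₂A₂.
A₂ = πr² = π(1.190×10^-2 m)² = 4.449×10^-4 m².
M = (4π×10⁻⁷)(3180)(193)(4.449×10^-4) = 3.431×10^-4 H.

M ≈ 0.343 mH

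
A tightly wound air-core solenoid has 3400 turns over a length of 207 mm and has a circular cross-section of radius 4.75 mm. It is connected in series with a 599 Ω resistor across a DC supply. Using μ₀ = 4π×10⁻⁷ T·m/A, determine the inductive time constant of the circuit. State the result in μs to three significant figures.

τ ≈ 8.30 μs

A = πr² = π(4.750×10^-3 m)² = 7.088×10^-5 m².
L = μ₀N²A/ℓ = (4π×10⁻⁷)(3400)²(7.088×10^-5)/(0.207) = 4.974×10^-3 H.
τ = L/R = (4.974×10^-3)/(599) = 8.304×10^-6 s.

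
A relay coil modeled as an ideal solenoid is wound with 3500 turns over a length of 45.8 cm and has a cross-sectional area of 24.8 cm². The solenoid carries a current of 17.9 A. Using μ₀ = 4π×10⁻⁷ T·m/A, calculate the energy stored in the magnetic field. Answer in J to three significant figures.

U ≈ 13.4 J

A = 24.8 cm² = 2.480×10^-3 m².
L = μ₀N²A/ℓ = (4π×10⁻⁷)(3500)²(2.480×10^-3)/(0.458) = 8.336×10^-2 H.
U = ½LI² = ½(8.336×10^-2)(17.9)² = 13.35 J.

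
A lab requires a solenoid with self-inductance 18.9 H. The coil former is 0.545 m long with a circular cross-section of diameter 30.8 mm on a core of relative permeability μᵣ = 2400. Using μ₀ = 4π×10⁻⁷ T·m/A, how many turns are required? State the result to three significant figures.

N ≈ 2140 turns

A = π(d/2)² = π(1.540×10^-2 m)² = 7.451×10^-4 m².
From L = μ₀μᵣN²A/ℓ, N = √(Lℓ / (μ₀μᵣA)).
N = √[(18.9)(0.545) / ((4π×10⁻⁷)(2400)×7.451×10^-4)] = √(4.584×10^6) ≈ 2141.0.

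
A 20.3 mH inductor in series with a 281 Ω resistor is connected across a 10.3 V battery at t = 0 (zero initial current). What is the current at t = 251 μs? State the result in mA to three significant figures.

τ = L/R = 2.030×10^-2/281 = 7.224×10^-5 s; final current I_∞ = ε/R = 10.3/281 = 3.665×10^-2 A.
I(t) = I_∞(1 − e^(−t/τ)) with t/τ = 3.474.
I = (3.665×10^-2)(1 − e^(−3.474)) = 3.552×10^-2 A.

I ≈ 35.5 mA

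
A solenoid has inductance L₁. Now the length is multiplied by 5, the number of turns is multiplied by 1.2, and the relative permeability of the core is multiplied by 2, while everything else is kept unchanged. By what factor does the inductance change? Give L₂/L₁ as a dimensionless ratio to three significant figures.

L₂/L₁ = 0.576

For a solenoid, L ∝ μᵣN²A/ℓ.
L₂/L₁ = (5)^-1 × (1.2)^2 × (2) = 0.576.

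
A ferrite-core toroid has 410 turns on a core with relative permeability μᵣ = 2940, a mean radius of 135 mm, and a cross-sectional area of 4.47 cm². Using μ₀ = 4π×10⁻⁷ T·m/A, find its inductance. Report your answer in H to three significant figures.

For a thin toroid, L = μ₀μᵣN²A/(2πR).
L = (4π×10⁻⁷)(2940)(410)²(4.470×10^-4) / (2π×0.135 m) = 0.3273 H.

L ≈ 0.327 H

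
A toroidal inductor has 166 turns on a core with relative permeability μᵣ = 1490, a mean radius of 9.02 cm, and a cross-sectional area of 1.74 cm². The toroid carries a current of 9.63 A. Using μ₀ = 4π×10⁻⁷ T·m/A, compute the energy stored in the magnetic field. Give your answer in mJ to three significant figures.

U ≈ 735 mJ

L = μ₀μᵣN²A/(2πR) = (4π×10⁻⁷)(1490)(166)²(1.740×10^-4)/(2π×9.020×10^-2) = 1.584×10^-2 H.
U = ½LI² = ½(1.584×10^-2)(9.63)² = 0.7345 J.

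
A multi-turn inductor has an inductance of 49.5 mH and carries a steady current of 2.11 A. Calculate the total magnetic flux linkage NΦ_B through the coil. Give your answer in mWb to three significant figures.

From L = NΦ_B/I, the flux linkage is NΦ_B = LI.
NΦ_B = (4.950×10^-2 H)(2.11 A) = 0.1044 Wb.

NΦ_B ≈ 104 mWb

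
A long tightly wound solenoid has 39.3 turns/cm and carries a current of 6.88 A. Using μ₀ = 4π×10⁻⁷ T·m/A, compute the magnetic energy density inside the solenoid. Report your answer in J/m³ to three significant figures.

u ≈ 459 J/m³

B = μ₀nI = (4π×10⁻⁷)(3.930×10^3)(6.88) = 3.398×10^-2 T.
u = B²/(2μ₀) = (3.398×10^-2)²/(2×4π×10⁻⁷) = 459.3 J/m³.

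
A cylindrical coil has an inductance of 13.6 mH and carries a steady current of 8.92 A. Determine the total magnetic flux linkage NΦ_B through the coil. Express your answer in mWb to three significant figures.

NΦ_B ≈ 121 mWb

From L = NΦ_B/I, the flux linkage is NΦ_B = LI.
NΦ_B = (1.360×10^-2 H)(8.92 A) = 0.1213 Wb.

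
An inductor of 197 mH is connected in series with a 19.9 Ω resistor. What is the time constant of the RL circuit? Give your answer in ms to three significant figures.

τ ≈ 9.90 ms

τ = L/R = (0.197 H)/(19.9 Ω) = 9.899×10^-3 s.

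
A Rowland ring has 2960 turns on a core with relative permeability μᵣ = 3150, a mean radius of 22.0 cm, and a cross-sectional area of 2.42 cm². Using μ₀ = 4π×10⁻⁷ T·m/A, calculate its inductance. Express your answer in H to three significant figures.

For a thin toroid, L = μ₀μᵣN²A/(2πR).
L = (4π×10⁻⁷)(3150)(2960)²(2.420×10^-4) / (2π×0.22 m) = 6.072 H.

L ≈ 6.07 H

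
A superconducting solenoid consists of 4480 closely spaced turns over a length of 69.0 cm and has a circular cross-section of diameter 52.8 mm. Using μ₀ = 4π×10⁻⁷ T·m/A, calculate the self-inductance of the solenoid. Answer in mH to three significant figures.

L ≈ 80.0 mH

A = π(d/2)² = π(2.640×10^-2 m)² = 2.190×10^-3 m².
For a long solenoid, L = μ₀N²A/ℓ.
L = (4π×10⁻⁷)(4480)²(2.190×10^-3)/(0.69 m) = 8.003×10^-2 H.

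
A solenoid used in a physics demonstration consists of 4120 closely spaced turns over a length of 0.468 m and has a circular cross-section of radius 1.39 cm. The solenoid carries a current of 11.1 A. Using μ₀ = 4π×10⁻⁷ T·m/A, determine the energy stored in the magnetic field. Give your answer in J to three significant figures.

U ≈ 1.70 J

A = πr² = π(1.390×10^-2 m)² = 6.070×10^-4 m².
L = μ₀N²A/ℓ = (4π×10⁻⁷)(4120)²(6.070×10^-4)/(0.468) = 2.767×10^-2 H.
U = ½LI² = ½(2.767×10^-2)(11.1)² = 1.704 J.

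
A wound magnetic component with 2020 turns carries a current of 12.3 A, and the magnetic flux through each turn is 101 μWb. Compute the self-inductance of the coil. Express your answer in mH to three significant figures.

Self-inductance is defined by L = NΦ_B/I (flux linkage over current).
L = (2020)(1.010×10^-4 Wb)/(12.3 A) = 1.659×10^-2 H.

L ≈ 16.6 mH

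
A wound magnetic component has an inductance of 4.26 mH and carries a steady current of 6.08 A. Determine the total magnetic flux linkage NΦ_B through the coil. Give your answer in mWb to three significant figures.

From L = NΦ_B/I, the flux linkage is NΦ_B = LI.
NΦ_B = (4.260×10^-3 H)(6.08 A) = 2.590×10^-2 Wb.

NΦ_B ≈ 25.9 mWb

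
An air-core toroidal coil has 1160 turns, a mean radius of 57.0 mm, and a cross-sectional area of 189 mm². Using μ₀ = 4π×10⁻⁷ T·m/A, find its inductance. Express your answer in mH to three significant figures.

L ≈ 0.892 mH

For a thin toroid, L = μ₀N²A/(2πR).
L = (4π×10⁻⁷)(1160)²(1.890×10^-4) / (2π×5.700×10^-2 m) = 8.923×10^-4 H.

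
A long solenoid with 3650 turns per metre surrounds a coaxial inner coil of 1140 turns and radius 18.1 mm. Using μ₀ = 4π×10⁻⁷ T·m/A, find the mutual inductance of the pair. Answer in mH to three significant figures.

The outer solenoid produces a uniform field B₁ = μ₀n₁I₁ across the inner coil,
so the flux linkage is N₂Φ = N₂B₁A₂ = μ₀n₁N₂A₂·I₁, giving M = μ₀n₁N₂A₂.
A₂ = πr² = π(1.810×10^-2 m)² = 1.029×10^-3 m².
M = (4π×10⁻⁷)(3650)(1140)(1.029×10^-3) = 5.382×10^-3 H.

M ≈ 5.38 mH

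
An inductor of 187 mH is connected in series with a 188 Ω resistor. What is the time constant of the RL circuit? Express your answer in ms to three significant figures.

τ ≈ 0.995 ms

τ = L/R = (0.187 H)/(188 Ω) = 9.947×10^-4 s.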